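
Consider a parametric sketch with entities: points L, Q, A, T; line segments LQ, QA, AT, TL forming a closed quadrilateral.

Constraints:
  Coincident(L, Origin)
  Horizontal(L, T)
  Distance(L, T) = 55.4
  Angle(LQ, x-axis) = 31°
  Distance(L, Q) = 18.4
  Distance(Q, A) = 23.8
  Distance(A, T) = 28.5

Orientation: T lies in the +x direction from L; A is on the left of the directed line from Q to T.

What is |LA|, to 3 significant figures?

42.2

Checks: LQ at 31.00° ✓; |QA| = 23.80 ✓; |AT| = 28.50 ✓.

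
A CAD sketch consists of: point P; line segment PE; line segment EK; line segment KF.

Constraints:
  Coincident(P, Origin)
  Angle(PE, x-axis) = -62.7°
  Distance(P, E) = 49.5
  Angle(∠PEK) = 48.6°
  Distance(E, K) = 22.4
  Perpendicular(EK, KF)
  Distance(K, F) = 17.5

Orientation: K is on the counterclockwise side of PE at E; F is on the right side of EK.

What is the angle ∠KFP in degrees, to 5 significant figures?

10.713°

∠PEK = 48.6°, so EK runs at -62.7° + (180° − 48.6°) = 68.700° from the x-axis; with |EK| = 22.4, K = E + 22.4·(cos 68.700°, sin 68.700°) = (30.840, -23.117). EK is perpendicular to KF; with |KF| = 17.5 on the right of EK, F = K + 17.5·(0.93169, -0.36325) = (47.145, -29.474). Then cos ∠KFP = FK·FP / (|FK||FP|), giving 10.713°.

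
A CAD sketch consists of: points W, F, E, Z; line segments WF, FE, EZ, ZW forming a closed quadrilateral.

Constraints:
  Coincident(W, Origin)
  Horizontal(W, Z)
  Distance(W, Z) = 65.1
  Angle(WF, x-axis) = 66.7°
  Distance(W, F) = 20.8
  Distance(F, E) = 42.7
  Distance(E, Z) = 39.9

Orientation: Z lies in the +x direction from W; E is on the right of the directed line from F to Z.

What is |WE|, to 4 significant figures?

34.50

W is at the origin; W and Z share the same y with |WZ| = 65.1 and Z in +x, so Z = (65.1, 0). WF runs at 66.7° with |WF| = 20.8, so F = (8.227, 19.10). E is determined by |FE| = 42.7 and |EZ| = 39.9 together: it lies at the intersection of circle(F, 42.7) and circle(Z, 39.9). With |FZ| = 60.00, the foot of the radical line on FZ is 31.93 from F and the perpendicular offset is √(42.7² − 31.93²) = 28.36. Taking the right-of-FZ solution: E = (29.46, -17.94).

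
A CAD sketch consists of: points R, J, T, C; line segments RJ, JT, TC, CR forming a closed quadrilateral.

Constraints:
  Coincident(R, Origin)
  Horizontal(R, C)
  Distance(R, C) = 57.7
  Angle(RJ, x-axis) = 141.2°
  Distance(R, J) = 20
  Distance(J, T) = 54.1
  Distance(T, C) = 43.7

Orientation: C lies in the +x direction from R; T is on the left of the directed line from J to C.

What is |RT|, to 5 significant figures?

48.992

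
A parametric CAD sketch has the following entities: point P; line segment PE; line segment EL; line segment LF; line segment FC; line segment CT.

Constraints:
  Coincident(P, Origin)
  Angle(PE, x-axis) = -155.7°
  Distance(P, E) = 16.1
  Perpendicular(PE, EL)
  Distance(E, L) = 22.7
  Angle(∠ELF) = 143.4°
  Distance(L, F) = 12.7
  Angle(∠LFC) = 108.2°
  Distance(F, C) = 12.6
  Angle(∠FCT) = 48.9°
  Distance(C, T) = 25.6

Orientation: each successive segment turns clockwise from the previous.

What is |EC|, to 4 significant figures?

34.89

P is at the origin; PE runs at -155.7° with length 16.1, so E = (-14.67, -6.625). PE is perpendicular to EL, so EL runs at 114.3°; with |EL| = 22.7, L = (-24.01, 14.06). ∠ELF = 143.4° gives LF at 77.70° from the x-axis; with |LF| = 12.7, F = (-21.31, 26.47). ∠LFC = 108.2° gives FC at 5.900° from the x-axis; with |FC| = 12.6, C = (-8.776, 27.77). Then |EC| = |C − E| = 34.89.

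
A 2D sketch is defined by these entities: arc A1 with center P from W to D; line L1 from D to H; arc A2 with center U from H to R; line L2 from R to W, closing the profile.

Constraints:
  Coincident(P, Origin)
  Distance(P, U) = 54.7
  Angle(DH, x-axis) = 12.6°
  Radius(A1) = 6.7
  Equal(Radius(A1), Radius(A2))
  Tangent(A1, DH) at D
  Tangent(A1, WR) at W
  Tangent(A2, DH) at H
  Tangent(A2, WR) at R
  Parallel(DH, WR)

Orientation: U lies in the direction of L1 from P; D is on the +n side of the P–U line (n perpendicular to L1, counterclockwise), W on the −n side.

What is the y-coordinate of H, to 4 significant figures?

18.47

The slot axis is L1's direction at 12.6°, so u = (cos 12.6°, sin 12.6°) = (0.9759, 0.2181) and n = (−sin 12.6°, cos 12.6°) = (-0.2181, 0.9759). P is at the origin and U lies 54.7 along u from P, so U = 54.7·u = (53.38, 11.93). Tangency of A1 to both parallel lines with radius 6.7 puts D and W at P ± 6.7·n: D = (-1.462, 6.539), W = (1.462, -6.539). Equal radii place H and R the same way about U: H = U + 6.7·n = (51.92, 18.47), R = U − 6.7·n = (54.84, 5.394). So H.y = 18.47.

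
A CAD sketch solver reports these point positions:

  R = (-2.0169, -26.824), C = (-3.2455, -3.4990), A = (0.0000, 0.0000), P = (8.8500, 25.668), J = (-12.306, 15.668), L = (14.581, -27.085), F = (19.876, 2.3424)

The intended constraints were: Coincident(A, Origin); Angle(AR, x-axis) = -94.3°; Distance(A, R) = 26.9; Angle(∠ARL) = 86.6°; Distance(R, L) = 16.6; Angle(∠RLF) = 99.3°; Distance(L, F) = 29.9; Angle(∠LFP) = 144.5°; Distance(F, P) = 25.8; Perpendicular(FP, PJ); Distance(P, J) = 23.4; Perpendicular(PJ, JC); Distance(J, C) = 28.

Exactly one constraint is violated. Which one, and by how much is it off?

Distance(J, C) = 28 — off by 6.80.

A = (0.00, 0.00) ✓; AR at -94.30° ✓; |AR| = 26.90 ✓; ∠ARL = 86.60° ✓; |RL| = 16.60 ✓; ∠RLF = 99.30° ✓; |LF| = 29.90 ✓; ∠LFP = 144.5° ✓; |FP| = 25.80 ✓; ∠(FP, PJ) = 90.00° ✓; |PJ| = 23.40 ✓; ∠(PJ, JC) = 90.00° ✓; |JC| = 21.20 ✗.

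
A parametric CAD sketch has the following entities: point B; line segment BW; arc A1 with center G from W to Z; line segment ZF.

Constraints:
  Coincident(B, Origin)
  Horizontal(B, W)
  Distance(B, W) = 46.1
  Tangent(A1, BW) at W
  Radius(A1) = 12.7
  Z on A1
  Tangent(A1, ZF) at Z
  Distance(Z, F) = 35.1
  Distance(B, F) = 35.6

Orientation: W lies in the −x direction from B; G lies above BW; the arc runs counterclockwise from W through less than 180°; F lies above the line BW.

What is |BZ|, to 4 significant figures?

36.42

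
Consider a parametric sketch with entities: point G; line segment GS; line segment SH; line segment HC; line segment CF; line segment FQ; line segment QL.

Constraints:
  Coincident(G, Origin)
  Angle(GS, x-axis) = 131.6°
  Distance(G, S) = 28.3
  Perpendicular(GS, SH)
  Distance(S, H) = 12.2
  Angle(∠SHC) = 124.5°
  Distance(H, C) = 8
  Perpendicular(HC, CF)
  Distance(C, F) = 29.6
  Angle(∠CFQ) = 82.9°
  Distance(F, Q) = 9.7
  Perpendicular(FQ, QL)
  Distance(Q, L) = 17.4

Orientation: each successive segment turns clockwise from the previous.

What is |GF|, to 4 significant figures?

9.118

∠SHC = 124.5° gives HC at -13.90° from the x-axis; with |HC| = 8.0, C = (-1.900, 27.34). HC is perpendicular to CF, so CF runs at -103.9°; with |CF| = 29.6, F = (-9.011, -1.392). Then |GF| = |F − G| = 9.118.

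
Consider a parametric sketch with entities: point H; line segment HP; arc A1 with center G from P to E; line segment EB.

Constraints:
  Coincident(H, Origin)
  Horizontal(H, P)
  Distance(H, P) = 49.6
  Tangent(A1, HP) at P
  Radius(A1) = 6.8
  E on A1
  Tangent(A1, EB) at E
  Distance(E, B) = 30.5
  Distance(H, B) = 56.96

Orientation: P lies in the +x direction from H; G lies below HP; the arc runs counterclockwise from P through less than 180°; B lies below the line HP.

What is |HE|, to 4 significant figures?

43.34

H is at the origin; HP is horizontal with |HP| = 49.6 and P on the +x side, so P = (49.60, 0.000). A1 meets HP tangentially, so GP is at right angles to HP, so G = P + (0, -6.8) = (49.60, -6.800). Since GE ⟂ EB (tangency), |GB| = √(6.8² + 30.5²) = 31.25 regardless of where E sits on A1. So B lies on both circle(H, 56.96) and circle(G, 31.25); the below-HP intersection is B = (43.01, -37.35). E is the foot of the tangent from B: E = (42.80, -6.846).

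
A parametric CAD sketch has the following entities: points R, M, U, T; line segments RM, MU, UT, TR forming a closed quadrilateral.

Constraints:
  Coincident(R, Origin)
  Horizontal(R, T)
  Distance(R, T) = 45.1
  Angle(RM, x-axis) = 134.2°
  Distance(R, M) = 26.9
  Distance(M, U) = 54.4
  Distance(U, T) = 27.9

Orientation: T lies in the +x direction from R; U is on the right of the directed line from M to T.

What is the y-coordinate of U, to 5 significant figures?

-16.260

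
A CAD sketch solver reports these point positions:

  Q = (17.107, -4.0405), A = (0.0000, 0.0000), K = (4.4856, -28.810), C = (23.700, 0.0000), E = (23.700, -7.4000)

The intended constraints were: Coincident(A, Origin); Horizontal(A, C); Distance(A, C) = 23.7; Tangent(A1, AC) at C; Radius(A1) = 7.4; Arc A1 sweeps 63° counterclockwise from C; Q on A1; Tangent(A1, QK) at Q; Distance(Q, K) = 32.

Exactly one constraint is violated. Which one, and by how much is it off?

Distance(Q, K) = 32 — off by 4.20.

A = (0.00, 0.00) ✓; A.y = 0.00, C.y = 0.00 ✓; |AC| = 23.70 ✓; ∠(EC, CA) = 90.00° ✓; |EC| = 7.400 ✓; bearing(E→Q) − bearing(E→C) = 63.00° ✓; |EQ| = 7.400 ✓; ∠(EQ, QK) = 90.00° ✓; |QK| = 27.80 ✗.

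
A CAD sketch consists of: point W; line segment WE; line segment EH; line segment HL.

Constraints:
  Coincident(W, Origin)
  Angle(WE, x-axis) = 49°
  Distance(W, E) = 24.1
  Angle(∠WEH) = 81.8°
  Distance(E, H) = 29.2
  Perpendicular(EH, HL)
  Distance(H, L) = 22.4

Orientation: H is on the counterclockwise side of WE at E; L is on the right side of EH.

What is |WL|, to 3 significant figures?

52.9

W is at the origin; WE runs at 49.0° with length 24.1, so E = 24.1·(cos 49.0°, sin 49.0°) = (15.8, 18.2). ∠WEH = 81.8°, so EH runs at 49.0° + (180° − 81.8°) = 147° from the x-axis; with |EH| = 29.2, H = E + 29.2·(cos 147°, sin 147°) = (-8.73, 34.0). EH ⟂ HL; with |HL| = 22.4 on the right of EH, L = H + 22.4·(0.542, 0.841) = (3.40, 52.8). Then |WL| = |L − W| = 52.9.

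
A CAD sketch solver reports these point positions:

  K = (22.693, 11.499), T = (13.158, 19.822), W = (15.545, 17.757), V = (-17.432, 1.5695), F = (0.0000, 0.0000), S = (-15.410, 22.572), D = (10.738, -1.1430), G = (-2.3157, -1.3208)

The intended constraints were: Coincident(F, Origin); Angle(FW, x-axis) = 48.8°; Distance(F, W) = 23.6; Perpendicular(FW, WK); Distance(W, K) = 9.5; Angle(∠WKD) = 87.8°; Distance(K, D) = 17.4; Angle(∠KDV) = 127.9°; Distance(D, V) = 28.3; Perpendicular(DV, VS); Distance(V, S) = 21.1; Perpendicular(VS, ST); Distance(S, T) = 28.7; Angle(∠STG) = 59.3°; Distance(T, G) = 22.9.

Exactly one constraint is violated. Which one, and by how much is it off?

Distance(T, G) = 22.9 — off by 3.30.

F = (0.00, 0.00) ✓; FW at 48.80° ✓; |FW| = 23.60 ✓; ∠(FW, WK) = 90.00° ✓; |WK| = 9.500 ✓; ∠WKD = 87.80° ✓; |KD| = 17.40 ✓; ∠KDV = 127.9° ✓; |DV| = 28.30 ✓; ∠(DV, VS) = 90.00° ✓; |VS| = 21.10 ✓; ∠(VS, ST) = 90.00° ✓; |ST| = 28.70 ✓; ∠STG = 59.30° ✓; |TG| = 26.20 ✗.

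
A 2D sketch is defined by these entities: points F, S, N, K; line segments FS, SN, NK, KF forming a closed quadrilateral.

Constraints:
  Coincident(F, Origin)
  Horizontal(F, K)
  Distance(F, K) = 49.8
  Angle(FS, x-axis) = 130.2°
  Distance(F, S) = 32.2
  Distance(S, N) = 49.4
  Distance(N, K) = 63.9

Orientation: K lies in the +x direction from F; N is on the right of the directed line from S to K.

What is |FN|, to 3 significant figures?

25.4

F is at the origin; FK is horizontal with |FK| = 49.8 and K in +x, so K = (49.8, 0). FS runs at 130.2° with |FS| = 32.2, so S = (-20.8, 24.6). N is determined by |SN| = 49.4 and |NK| = 63.9 together: it lies at the intersection of circle(S, 49.4) and circle(K, 63.9). With |SK| = 74.7, the foot of the radical line on SK is 26.4 from S and the perpendicular offset is √(49.4² − 26.4²) = 41.8. Taking the right-of-SK solution: N = (-9.61, -23.5).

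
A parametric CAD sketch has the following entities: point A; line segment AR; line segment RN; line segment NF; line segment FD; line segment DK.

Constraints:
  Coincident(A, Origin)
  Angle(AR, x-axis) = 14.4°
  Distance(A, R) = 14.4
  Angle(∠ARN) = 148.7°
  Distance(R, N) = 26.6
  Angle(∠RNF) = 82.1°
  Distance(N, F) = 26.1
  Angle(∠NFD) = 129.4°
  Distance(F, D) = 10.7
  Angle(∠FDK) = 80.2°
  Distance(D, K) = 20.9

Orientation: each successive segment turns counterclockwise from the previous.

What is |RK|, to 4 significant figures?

13.51

A is at the origin; AR runs at 14.4° with length 14.4, so R = (13.95, 3.581). ∠ARN = 148.7° gives RN at 45.70° from the x-axis; with |RN| = 26.6, N = (32.53, 22.62). ∠RNF = 82.1° gives NF at 143.6° from the x-axis; with |NF| = 26.1, F = (11.52, 38.11). ∠NFD = 129.4° gives FD at -165.8° from the x-axis; with |FD| = 10.7, D = (1.145, 35.48). ∠FDK = 80.2° gives DK at -66.00° from the x-axis; with |DK| = 20.9, K = (9.645, 16.39). Then |RK| = |K − R| = 13.51.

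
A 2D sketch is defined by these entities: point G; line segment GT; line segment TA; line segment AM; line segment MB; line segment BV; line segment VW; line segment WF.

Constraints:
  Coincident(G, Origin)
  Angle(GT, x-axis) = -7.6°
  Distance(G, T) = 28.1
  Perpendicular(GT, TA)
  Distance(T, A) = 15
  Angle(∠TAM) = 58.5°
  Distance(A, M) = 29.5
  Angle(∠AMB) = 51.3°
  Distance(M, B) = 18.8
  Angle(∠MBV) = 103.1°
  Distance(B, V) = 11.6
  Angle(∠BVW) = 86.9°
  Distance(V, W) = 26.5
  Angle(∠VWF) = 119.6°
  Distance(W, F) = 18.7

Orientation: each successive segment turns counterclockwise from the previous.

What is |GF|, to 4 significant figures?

13.84

G is at the origin; GT runs at -7.6° with length 28.1, so T = (27.85, -3.716). GT ⟂ TA, so TA runs at 82.40°; with |TA| = 15.0, A = (29.84, 11.15). ∠TAM = 58.5° gives AM at -156.1° from the x-axis; with |AM| = 29.5, M = (2.867, -0.7998). ∠AMB = 51.3° gives MB at -27.40° from the x-axis; with |MB| = 18.8, B = (19.56, -9.452). ∠MBV = 103.1° gives BV at 49.50° from the x-axis; with |BV| = 11.6, V = (27.09, -0.6309). ∠BVW = 86.9° gives VW at 142.6° from the x-axis; with |VW| = 26.5, W = (6.039, 15.46). ∠VWF = 119.6° gives WF at -157.0° from the x-axis; with |WF| = 18.7, F = (-11.17, 8.158). Then |GF| = |F − G| = 13.84.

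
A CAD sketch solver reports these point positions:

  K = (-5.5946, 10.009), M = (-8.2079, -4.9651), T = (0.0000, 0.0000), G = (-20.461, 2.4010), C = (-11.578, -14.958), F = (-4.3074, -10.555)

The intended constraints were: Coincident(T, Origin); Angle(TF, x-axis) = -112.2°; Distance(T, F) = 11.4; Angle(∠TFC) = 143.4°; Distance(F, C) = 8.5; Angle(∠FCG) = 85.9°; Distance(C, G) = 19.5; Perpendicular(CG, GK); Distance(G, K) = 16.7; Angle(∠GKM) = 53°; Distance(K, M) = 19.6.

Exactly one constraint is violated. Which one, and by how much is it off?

Distance(K, M) = 19.6 — off by 4.40.

T = (0.00, 0.00) ✓; TF at -112.2° ✓; |TF| = 11.40 ✓; ∠TFC = 143.4° ✓; |FC| = 8.500 ✓; ∠FCG = 85.90° ✓; |CG| = 19.50 ✓; ∠(CG, GK) = 90.00° ✓; |GK| = 16.70 ✓; ∠GKM = 53.00° ✓; |KM| = 15.20 ✗.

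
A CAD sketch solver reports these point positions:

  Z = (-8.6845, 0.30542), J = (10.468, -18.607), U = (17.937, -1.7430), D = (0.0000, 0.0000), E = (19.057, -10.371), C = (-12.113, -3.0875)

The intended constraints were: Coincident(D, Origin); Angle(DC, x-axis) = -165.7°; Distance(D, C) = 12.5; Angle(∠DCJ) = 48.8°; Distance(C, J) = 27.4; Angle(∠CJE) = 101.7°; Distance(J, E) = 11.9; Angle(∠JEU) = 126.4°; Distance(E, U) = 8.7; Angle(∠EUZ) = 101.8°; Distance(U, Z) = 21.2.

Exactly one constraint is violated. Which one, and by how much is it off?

Distance(U, Z) = 21.2 — off by 5.50.

D = (0.00, 0.00) ✓; DC at -165.7° ✓; |DC| = 12.50 ✓; ∠DCJ = 48.80° ✓; |CJ| = 27.40 ✓; ∠CJE = 101.7° ✓; |JE| = 11.90 ✓; ∠JEU = 126.4° ✓; |EU| = 8.700 ✓; ∠EUZ = 101.8° ✓; |UZ| = 26.70 ✗.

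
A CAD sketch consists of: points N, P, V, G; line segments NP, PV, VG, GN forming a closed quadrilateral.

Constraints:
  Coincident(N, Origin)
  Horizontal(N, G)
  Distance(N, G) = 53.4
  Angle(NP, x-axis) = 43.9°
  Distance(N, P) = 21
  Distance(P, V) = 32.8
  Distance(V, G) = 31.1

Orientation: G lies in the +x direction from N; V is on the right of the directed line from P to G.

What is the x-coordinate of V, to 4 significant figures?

26.79

Checks: |PV| = 32.80 ✓; |VG| = 31.10 ✓.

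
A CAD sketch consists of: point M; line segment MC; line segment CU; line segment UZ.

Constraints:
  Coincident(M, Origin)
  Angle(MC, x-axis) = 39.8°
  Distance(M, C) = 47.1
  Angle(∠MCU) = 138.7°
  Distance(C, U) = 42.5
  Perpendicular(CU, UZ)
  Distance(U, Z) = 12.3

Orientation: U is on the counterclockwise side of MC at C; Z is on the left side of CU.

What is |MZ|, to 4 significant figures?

80.12

M is at the origin; MC runs at 39.8° with length 47.1, so C = 47.1·(cos 39.8°, sin 39.8°) = (36.19, 30.15). ∠MCU = 138.7°, so CU runs at 39.8° + (180° − 138.7°) = 81.10° from the x-axis; with |CU| = 42.5, U = C + 42.5·(cos 81.10°, sin 81.10°) = (42.76, 72.14). The perpendicularity gives UZ at right angles to CU; with |UZ| = 12.3 on the left of CU, Z = U + 12.3·(-0.9880, 0.1547) = (30.61, 74.04). Then |MZ| = |Z − M| = 80.12.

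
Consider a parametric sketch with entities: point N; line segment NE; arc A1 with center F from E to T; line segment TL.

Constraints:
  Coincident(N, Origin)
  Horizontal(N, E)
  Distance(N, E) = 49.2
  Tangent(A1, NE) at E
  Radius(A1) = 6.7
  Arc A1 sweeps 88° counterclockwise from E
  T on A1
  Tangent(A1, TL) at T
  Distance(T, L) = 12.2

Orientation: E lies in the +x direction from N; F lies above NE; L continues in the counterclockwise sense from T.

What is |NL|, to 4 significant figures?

59.33

On A1, E sits at bearing -90° from F; an 88° counterclockwise sweep puts T at bearing -2°, so T = F + 6.7·(cos -2°, sin -2°) = (55.90, 6.466). A1 meets TL tangentially, so FT is at right angles to TL, so TL runs along (−sin -2°, cos -2°); with |TL| = 12.2, L = (56.32, 18.66). Then |NL| = |L − N| = 59.33.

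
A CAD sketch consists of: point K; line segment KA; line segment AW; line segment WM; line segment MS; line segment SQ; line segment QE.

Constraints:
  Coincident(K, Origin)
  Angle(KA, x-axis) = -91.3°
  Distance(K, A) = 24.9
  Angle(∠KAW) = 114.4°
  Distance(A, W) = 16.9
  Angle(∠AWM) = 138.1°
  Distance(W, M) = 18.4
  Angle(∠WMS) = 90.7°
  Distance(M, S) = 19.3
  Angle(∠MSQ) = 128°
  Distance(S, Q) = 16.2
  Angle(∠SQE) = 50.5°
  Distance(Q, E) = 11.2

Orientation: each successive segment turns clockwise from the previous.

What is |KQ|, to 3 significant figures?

12.4

K is at the origin; KA runs at -91.3° with length 24.9, so A = (-0.565, -24.9). ∠KAW = 114.4° gives AW at -157° from the x-axis; with |AW| = 16.9, W = (-16.1, -31.5). ∠AWM = 138.1° gives WM at 161° from the x-axis; with |WM| = 18.4, M = (-33.5, -25.6). ∠WMS = 90.7° gives MS at 71.9° from the x-axis; with |MS| = 19.3, S = (-27.5, -7.25). ∠MSQ = 128.0° gives SQ at 19.9° from the x-axis; with |SQ| = 16.2, Q = (-12.3, -1.74). Then |KQ| = |Q − K| = 12.4.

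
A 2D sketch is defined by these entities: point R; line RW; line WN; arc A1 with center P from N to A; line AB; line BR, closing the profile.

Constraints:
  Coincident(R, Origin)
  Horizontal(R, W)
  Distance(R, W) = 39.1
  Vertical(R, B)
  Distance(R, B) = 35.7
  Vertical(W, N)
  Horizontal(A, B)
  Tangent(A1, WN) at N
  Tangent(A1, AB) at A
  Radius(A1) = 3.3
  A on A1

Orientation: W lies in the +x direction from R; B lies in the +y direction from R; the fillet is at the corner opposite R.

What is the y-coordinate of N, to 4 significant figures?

32.40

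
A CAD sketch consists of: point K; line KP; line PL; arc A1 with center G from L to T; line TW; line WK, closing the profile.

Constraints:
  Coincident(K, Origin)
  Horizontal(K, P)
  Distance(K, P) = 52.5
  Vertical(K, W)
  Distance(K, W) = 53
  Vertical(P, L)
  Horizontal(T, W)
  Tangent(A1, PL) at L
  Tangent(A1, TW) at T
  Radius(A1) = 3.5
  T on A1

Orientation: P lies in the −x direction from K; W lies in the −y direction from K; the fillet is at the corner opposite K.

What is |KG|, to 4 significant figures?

69.65

K is at the origin; KP is horizontal with |KP| = 52.5 and P on the −x side, so P = (-52.50, 0.000). KW is vertical with |KW| = 53.0 and W on the −y side, so W = (0.000, -53.00). The virtual corner opposite K is at (-52.50, -53.00). Since A1 is tangent to PL there, GL ⟂ PL and since A1 is tangent to TW there, GT ⟂ TW, with radius 3.5, so the center G sits 3.5 in from both sides at G = (-49.00, -49.50). Then |KG| = |G − K| = 69.65.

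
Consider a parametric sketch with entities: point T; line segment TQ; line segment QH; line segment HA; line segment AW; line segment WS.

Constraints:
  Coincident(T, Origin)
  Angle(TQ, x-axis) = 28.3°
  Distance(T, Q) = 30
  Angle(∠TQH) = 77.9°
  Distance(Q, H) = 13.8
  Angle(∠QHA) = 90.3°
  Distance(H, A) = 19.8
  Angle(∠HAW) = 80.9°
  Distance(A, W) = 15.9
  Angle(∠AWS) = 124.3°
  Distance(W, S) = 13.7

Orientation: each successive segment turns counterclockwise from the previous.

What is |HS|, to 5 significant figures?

22.081

∠HAW = 80.9° gives AW at -40.800° from the x-axis; with |AW| = 15.9, W = (14.361, 1.5888). ∠AWS = 124.3° gives WS at 14.900° from the x-axis; with |WS| = 13.7, S = (27.600, 5.1116). Then |HS| = |S − H| = 22.081.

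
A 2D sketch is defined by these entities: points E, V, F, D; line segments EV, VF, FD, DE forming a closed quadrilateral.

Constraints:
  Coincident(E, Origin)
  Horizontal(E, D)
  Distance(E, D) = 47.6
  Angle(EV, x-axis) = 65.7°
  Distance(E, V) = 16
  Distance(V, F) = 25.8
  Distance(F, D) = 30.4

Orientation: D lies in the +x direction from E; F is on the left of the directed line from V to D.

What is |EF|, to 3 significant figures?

39.2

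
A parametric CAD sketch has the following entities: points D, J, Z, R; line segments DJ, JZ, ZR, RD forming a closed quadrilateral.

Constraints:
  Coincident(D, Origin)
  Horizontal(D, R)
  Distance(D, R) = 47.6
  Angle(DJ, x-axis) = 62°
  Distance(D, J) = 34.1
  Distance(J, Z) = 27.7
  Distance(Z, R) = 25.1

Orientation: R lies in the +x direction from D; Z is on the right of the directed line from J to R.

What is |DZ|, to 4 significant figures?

22.94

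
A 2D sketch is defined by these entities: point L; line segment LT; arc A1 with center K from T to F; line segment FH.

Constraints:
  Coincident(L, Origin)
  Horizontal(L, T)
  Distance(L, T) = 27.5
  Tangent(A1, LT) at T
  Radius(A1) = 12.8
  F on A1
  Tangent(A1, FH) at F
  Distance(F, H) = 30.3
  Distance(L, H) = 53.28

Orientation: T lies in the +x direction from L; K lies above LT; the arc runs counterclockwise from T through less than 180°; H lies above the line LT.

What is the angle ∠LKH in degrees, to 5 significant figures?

114.79°

L is at the origin; L and T share the same y with |LT| = 27.5 and T on the +x side, so T = (27.500, 0.0000). A1 meets LT tangentially, so KT is at right angles to LT, so K = T + (0, 12.8) = (27.500, 12.800). Since KF ⟂ FH (tangency), |KH| = √(12.8² + 30.3²) = 32.893 regardless of where F sits on A1. So H lies on both circle(L, 53.28) and circle(K, 32.893); the above-LT intersection is H = (27.403, 45.693). F is the foot of the tangent from H: F = (39.276, 17.816).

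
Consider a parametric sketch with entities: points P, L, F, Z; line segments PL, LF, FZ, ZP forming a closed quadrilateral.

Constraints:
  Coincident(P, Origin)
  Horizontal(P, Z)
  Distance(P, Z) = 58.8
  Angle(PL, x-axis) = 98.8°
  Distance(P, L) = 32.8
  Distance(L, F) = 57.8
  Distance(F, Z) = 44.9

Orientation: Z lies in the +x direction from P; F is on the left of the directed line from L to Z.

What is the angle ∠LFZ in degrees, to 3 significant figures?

87.4°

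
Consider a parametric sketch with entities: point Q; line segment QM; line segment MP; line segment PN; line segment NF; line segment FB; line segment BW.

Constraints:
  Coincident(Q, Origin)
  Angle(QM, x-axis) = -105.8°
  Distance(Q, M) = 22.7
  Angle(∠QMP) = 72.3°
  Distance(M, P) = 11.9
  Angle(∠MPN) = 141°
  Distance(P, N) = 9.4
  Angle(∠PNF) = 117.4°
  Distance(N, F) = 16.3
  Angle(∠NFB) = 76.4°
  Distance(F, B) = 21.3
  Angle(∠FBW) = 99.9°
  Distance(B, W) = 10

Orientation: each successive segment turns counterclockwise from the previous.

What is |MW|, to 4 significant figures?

3.246

∠NFB = 76.4° gives FB at -152.9° from the x-axis; with |FB| = 21.3, B = (-9.949, -9.147). ∠FBW = 99.9° gives BW at -72.80° from the x-axis; with |BW| = 10.0, W = (-6.992, -18.70). Then |MW| = |W − M| = 3.246.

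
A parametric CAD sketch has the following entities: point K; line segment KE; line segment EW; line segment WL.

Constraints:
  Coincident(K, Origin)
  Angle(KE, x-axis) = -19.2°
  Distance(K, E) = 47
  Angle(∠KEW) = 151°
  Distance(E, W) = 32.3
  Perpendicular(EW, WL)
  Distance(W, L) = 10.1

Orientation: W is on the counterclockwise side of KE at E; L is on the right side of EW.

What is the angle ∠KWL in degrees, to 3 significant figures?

107°

∠KEW = 151.0°, so EW runs at -19.2° + (180° − 151.0°) = 9.80° from the x-axis; with |EW| = 32.3, W = E + 32.3·(cos 9.80°, sin 9.80°) = (76.2, -9.96). The perpendicularity gives WL at right angles to EW; with |WL| = 10.1 on the right of EW, L = W + 10.1·(0.170, -0.985) = (77.9, -19.9). Then cos ∠KWL = WK·WL / (|WK||WL|), giving 107°.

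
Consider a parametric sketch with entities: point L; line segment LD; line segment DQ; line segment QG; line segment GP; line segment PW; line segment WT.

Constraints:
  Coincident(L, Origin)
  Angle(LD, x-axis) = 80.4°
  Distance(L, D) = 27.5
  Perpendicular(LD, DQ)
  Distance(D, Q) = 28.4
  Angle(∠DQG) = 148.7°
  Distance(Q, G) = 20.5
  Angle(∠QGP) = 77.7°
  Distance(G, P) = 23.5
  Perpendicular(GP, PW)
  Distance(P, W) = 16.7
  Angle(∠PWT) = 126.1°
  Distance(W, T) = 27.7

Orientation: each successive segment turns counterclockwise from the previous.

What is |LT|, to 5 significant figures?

44.240

The perpendicularity gives PW at right angles to GP, so PW runs at 34.000°; with |PW| = 16.7, W = (-15.477, 14.127). ∠PWT = 126.1° gives WT at 87.900° from the x-axis; with |WT| = 27.7, T = (-14.462, 41.809). Then |LT| = |T − L| = 44.240.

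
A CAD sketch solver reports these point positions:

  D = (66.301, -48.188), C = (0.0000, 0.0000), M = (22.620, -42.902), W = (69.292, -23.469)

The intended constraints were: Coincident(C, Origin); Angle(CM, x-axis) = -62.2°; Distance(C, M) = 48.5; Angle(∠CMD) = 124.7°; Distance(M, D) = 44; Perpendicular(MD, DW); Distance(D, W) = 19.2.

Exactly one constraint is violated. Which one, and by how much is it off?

Distance(D, W) = 19.2 — off by 5.70.

C = (0.00, 0.00) ✓; CM at -62.20° ✓; |CM| = 48.50 ✓; ∠CMD = 124.7° ✓; |MD| = 44.00 ✓; ∠(MD, DW) = 90.00° ✓; |DW| = 24.90 ✗.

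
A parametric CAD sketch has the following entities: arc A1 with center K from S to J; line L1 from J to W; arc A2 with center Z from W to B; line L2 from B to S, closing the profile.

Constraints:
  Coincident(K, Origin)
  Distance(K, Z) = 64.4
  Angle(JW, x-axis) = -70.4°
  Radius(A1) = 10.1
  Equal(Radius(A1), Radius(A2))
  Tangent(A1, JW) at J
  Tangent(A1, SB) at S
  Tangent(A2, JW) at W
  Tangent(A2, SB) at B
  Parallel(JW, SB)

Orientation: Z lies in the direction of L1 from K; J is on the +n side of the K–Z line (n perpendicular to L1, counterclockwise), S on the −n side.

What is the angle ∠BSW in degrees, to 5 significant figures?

17.415°

Tangency of A1 to both parallel lines with radius 10.1 puts J and S at K ± 10.1·n: J = (9.5148, 3.3881), S = (-9.5148, -3.3881). Equal radii place W and B the same way about Z: W = Z + 10.1·n = (31.118, -57.280), B = Z − 10.1·n = (12.088, -64.057). Then cos ∠BSW = SB·SW / (|SB||SW|), giving 17.415°.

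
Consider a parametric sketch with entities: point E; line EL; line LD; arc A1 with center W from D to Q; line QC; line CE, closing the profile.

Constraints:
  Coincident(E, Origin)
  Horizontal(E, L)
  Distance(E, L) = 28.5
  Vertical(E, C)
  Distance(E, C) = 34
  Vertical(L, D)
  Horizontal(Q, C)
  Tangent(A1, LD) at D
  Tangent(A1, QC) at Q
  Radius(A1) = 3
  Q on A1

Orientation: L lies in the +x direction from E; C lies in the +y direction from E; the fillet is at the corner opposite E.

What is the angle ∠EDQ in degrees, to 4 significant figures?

92.41°

E is at the origin; E and L share the same y with |EL| = 28.5 and L on the +x side, so L = (28.50, 0.000). E and C share the same x with |EC| = 34.0 and C on the +y side, so C = (0.000, 34.00). The virtual corner opposite E is at (28.50, 34.00). A1 meets LD tangentially, so WD is at right angles to LD and A1 meets QC tangentially, so WQ is at right angles to QC, with radius 3.0, so the center W sits 3.0 in from both sides at W = (25.50, 31.00). That places the tangent points at D = (28.50, 31.00) on LD and Q = (25.50, 34.00) on QC. Then cos ∠EDQ = DE·DQ / (|DE||DQ|), giving 92.41°.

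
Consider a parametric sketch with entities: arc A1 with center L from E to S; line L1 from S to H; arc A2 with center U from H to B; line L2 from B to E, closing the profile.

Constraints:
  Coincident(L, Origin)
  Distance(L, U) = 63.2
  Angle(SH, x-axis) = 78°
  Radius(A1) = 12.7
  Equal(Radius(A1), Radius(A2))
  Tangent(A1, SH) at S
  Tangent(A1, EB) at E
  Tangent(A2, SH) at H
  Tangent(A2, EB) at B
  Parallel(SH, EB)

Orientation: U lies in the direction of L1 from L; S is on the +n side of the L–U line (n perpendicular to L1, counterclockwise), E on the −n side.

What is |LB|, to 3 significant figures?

64.5

The slot axis is L1's direction at 78.0°, so u = (cos 78.0°, sin 78.0°) = (0.208, 0.978) and n = (−sin 78.0°, cos 78.0°) = (-0.978, 0.208). L is at the origin and U lies 63.2 along u from L, so U = 63.2·u = (13.1, 61.8). Tangency of A1 to both parallel lines with radius 12.7 puts S and E at L ± 12.7·n: S = (-12.4, 2.64), E = (12.4, -2.64). Equal radii place H and B the same way about U: H = U + 12.7·n = (0.718, 64.5), B = U − 12.7·n = (25.6, 59.2). Then |LB| = |B − L| = 64.5.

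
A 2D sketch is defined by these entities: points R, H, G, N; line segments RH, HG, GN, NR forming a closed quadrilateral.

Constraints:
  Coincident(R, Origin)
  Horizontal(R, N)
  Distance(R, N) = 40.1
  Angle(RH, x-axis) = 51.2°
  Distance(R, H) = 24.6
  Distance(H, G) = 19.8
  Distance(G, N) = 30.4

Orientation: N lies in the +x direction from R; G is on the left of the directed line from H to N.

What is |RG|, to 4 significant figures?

43.73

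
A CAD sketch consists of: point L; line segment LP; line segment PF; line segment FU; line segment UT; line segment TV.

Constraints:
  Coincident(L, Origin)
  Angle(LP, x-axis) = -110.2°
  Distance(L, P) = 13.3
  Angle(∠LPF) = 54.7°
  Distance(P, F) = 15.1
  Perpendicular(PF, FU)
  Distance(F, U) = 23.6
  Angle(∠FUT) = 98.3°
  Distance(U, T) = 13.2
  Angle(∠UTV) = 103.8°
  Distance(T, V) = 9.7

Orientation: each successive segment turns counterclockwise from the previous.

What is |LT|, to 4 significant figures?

15.70

L is at the origin; LP runs at -110.2° with length 13.3, so P = (-4.592, -12.48). ∠LPF = 54.7° gives PF at 15.10° from the x-axis; with |PF| = 15.1, F = (9.986, -8.548). PF is perpendicular to FU, so FU runs at 105.1°; with |FU| = 23.6, U = (3.838, 14.24). ∠FUT = 98.3° gives UT at -173.2° from the x-axis; with |UT| = 13.2, T = (-9.269, 12.67). Then |LT| = |T − L| = 15.70.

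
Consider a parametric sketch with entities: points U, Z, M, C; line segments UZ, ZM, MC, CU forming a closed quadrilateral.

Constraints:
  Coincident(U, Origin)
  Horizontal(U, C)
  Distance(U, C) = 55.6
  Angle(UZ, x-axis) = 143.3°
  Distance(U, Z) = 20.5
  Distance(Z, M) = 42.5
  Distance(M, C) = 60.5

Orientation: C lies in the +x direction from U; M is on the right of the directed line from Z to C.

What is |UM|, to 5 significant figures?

26.453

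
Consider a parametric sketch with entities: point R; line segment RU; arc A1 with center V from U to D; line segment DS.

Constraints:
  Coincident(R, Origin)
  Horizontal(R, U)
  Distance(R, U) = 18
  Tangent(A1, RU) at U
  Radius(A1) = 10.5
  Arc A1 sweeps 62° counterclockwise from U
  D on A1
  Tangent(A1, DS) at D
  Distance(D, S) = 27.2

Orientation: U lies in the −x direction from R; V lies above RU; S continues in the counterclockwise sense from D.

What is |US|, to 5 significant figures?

36.894

R is at the origin; R and U share the same y with |RU| = 18.0 and U on the −x side, so U = (-18.000, 0.0000). The tangent condition forces VU to be normal to RU, so V = U + (0, 10.5) = (-18.000, 10.500). On A1, U sits at bearing -90° from V; a 62° counterclockwise sweep puts D at bearing -28°, so D = V + 10.5·(cos -28°, sin -28°) = (-8.7291, 5.5705). Since A1 is tangent to DS there, VD ⟂ DS, so DS runs along (−sin -28°, cos -28°); with |DS| = 27.2, S = (4.0406, 29.587). Then |US| = |S − U| = 36.894.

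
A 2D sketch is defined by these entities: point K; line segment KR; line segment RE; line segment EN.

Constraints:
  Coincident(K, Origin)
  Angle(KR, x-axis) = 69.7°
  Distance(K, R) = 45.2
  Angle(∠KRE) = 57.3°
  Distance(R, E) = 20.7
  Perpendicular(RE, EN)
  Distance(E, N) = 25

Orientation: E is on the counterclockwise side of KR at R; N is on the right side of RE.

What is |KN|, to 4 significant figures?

63.15

K is at the origin; KR runs at 69.7° with length 45.2, so R = 45.2·(cos 69.7°, sin 69.7°) = (15.68, 42.39). ∠KRE = 57.3°, so RE runs at 69.7° + (180° − 57.3°) = 192.4° from the x-axis; with |RE| = 20.7, E = R + 20.7·(cos 192.4°, sin 192.4°) = (-4.536, 37.95). RE ⟂ EN; with |EN| = 25.0 on the right of RE, N = E + 25.0·(-0.2147, 0.9767) = (-9.904, 62.36). Then |KN| = |N − K| = 63.15.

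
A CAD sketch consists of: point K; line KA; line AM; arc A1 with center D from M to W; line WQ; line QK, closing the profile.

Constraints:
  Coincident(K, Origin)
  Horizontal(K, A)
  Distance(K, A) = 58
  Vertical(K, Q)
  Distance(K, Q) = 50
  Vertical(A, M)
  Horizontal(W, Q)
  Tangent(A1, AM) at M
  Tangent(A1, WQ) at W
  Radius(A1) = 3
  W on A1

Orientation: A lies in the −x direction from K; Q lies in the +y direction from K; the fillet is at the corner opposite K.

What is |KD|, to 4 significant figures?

72.35

KQ is vertical with |KQ| = 50.0 and Q on the +y side, so Q = (0.000, 50.00). The virtual corner opposite K is at (-58.00, 50.00). Tangency of A1 to AM means the radius DM is perpendicular to AM and tangency of A1 to WQ means the radius DW is perpendicular to WQ, with radius 3.0, so the center D sits 3.0 in from both sides at D = (-55.00, 47.00). Then |KD| = |D − K| = 72.35.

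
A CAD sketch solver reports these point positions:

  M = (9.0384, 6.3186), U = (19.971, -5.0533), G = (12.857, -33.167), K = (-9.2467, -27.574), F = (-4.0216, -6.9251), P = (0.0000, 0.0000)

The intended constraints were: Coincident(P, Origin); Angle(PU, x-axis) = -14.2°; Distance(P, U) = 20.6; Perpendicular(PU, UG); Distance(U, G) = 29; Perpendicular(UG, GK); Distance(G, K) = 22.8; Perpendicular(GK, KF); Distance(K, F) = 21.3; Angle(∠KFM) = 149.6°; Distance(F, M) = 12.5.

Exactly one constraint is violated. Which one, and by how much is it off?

Distance(F, M) = 12.5 — off by 6.10.

P = (0.00, 0.00) ✓; PU at -14.20° ✓; |PU| = 20.60 ✓; ∠(PU, UG) = 90.00° ✓; |UG| = 29.00 ✓; ∠(UG, GK) = 90.00° ✓; |GK| = 22.80 ✓; ∠(GK, KF) = 90.00° ✓; |KF| = 21.30 ✓; ∠KFM = 149.6° ✓; |FM| = 18.60 ✗.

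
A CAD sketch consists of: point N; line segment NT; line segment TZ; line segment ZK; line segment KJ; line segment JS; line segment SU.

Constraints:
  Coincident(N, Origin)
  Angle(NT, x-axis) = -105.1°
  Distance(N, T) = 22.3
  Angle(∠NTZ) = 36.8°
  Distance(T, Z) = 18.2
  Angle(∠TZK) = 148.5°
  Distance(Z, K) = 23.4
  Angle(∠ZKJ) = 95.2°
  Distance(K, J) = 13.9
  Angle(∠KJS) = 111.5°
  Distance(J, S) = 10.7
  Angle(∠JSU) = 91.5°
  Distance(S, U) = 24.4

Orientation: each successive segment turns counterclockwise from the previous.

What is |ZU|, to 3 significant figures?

4.57

∠KJS = 111.5° gives JS at -137° from the x-axis; with |JS| = 10.7, S = (-3.70, 10.4). ∠JSU = 91.5° gives SU at -48.6° from the x-axis; with |SU| = 24.4, U = (12.4, -7.95). Then |ZU| = |U − Z| = 4.57.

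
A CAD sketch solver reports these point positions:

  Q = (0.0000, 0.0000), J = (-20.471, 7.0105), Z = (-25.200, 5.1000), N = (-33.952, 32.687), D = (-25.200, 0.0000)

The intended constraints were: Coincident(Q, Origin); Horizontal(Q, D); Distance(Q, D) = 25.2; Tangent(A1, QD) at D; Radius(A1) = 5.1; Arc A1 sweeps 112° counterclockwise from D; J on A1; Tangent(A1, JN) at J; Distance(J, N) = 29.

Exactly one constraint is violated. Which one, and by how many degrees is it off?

Tangent(A1, JN) at J — off by 5.70°.

Q = (0.00, 0.00) ✓; Q.y = 0.00, D.y = 0.00 ✓; |QD| = 25.20 ✓; ∠(ZD, DQ) = 90.00° ✓; |ZD| = 5.100 ✓; bearing(Z→J) − bearing(Z→D) = 112.0° ✓; |ZJ| = 5.100 ✓; ∠(ZJ, JN) = 84.30° ✗; |JN| = 29.00 ✓.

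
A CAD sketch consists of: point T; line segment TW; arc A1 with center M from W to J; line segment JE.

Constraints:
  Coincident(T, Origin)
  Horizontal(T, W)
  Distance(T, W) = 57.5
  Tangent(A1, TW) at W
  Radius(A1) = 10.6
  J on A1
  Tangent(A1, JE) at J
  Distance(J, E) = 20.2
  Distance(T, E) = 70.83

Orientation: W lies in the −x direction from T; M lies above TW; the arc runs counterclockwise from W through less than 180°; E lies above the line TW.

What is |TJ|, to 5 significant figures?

52.533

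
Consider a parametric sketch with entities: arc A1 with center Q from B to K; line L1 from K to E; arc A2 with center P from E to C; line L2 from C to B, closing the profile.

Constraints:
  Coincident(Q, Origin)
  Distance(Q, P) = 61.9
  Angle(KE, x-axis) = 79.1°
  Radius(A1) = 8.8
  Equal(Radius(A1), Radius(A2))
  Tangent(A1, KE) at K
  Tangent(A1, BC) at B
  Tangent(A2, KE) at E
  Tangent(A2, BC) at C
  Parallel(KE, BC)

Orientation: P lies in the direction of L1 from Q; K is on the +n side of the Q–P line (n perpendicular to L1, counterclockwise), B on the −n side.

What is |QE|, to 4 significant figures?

62.52

The slot axis is L1's direction at 79.1°, so u = (cos 79.1°, sin 79.1°) = (0.1891, 0.9820) and n = (−sin 79.1°, cos 79.1°) = (-0.9820, 0.1891). Q is at the origin and P lies 61.9 along u from Q, so P = 61.9·u = (11.71, 60.78). Tangency of A1 to both parallel lines with radius 8.8 puts K and B at Q ± 8.8·n: K = (-8.641, 1.664), B = (8.641, -1.664). Equal radii place E and C the same way about P: E = P + 8.8·n = (3.064, 62.45), C = P − 8.8·n = (20.35, 59.12). Then |QE| = |E − Q| = 62.52.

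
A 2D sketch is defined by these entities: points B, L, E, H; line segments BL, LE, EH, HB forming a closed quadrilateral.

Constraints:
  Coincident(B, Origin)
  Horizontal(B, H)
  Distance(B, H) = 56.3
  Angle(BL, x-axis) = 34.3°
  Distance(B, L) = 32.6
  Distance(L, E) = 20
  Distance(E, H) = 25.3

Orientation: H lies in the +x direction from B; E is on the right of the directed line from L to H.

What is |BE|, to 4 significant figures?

31.05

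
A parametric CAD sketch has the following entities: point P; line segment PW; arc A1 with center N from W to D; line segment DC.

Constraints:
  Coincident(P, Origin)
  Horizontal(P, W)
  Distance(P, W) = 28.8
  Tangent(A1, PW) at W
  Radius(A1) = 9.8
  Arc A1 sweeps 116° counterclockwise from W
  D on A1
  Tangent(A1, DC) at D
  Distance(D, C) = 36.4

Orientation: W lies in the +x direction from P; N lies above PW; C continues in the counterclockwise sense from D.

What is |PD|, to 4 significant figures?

40.16

Tangency of A1 to PW means the radius NW is perpendicular to PW, so N = W + (0, 9.8) = (28.80, 9.800). On A1, W sits at bearing -90° from N; a 116° counterclockwise sweep puts D at bearing 26°, so D = N + 9.8·(cos 26°, sin 26°) = (37.61, 14.10). Then |PD| = |D − P| = 40.16.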